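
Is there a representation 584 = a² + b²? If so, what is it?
10² + 22² (a=10, b=22)

Factorization: 584 = 2^3 × 73
By Fermat: n is sum of two squares iff every prime p ≡ 3 (mod 4) appears to even power.
All primes ≡ 3 (mod 4) appear to even power.
Search a = 0, 1, 2, … for 584 - a² a perfect square: first hit at a = 10: 584 - 100 = 484 = 22².
584 = 10² + 22² = 100 + 484 ✓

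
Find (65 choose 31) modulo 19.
0

Using Lucas' theorem:
Write n=65 and k=31 in base 19:
n in base 19: [3, 8]
k in base 19: [1, 12]
C(65,31) mod 19 = ∏ C(n_i, k_i) mod 19
Digit binomials (mod 19): C(3,1) = 3; C(8,12) = 0 (k_i > n_i)
Product: 3 × 0 = 0 ≡ 0 (mod 19)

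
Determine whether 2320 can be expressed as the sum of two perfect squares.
4² + 48² (a=4, b=48)

Factorization: 2320 = 2^4 × 5 × 29
By Fermat: n is sum of two squares iff every prime p ≡ 3 (mod 4) appears to even power.
All primes ≡ 3 (mod 4) appear to even power.
Search a = 0, 1, 2, … for 2320 - a² a perfect square: first hit at a = 4: 2320 - 16 = 2304 = 48².
2320 = 4² + 48² = 16 + 2304 ✓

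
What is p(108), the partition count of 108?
483502844

p(n) counts ways to write n as a sum of positive integers (order ignored).
Euler's pentagonal recurrence: p(k) = p(k-1) + p(k-2) - p(k-5) - p(k-7) + p(k-12) + p(k-15) - ... (offsets j(3j∓1)/2, signs ++--, p(0)=1, p(<0)=0).
DP table for k = 0..107: p(0)=1, p(1)=1, p(2)=2, p(3)=3, p(4)=5, p(5)=7, p(6)=11, p(7)=15, p(8)=22, p(9)=30, p(10)=42, p(11)=56, p(12)=77, p(13)=101, p(14)=135, p(15)=176, p(16)=231, p(17)=297, p(18)=385, p(19)=490, p(20)=627, p(21)=792, p(22)=1002, p(23)=1255, p(24)=1575, p(25)=1958, p(26)=2436, p(27)=3010, p(28)=3718, p(29)=4565, p(30)=5604, p(31)=6842, p(32)=8349, p(33)=10143, p(34)=12310, p(35)=14883, p(36)=17977, p(37)=21637, p(38)=26015, p(39)=31185, p(40)=37338, p(41)=44583, p(42)=53174, p(43)=63261, p(44)=75175, p(45)=89134, p(46)=105558, p(47)=124754, p(48)=147273, p(49)=173525, p(50)=204226, p(51)=239943, p(52)=281589, p(53)=329931, p(54)=386155, p(55)=451276, p(56)=526823, p(57)=614154, p(58)=715220, p(59)=831820, p(60)=966467, p(61)=1121505, p(62)=1300156, p(63)=1505499, p(64)=1741630, p(65)=2012558, p(66)=2323520, p(67)=2679689, p(68)=3087735, p(69)=3554345, p(70)=4087968, p(71)=4697205, p(72)=5392783, p(73)=6185689, p(74)=7089500, p(75)=8118264, p(76)=9289091, p(77)=10619863, p(78)=12132164, p(79)=13848650, p(80)=15796476, p(81)=18004327, p(82)=20506255, p(83)=23338469, p(84)=26543660, p(85)=30167357, p(86)=34262962, p(87)=38887673, p(88)=44108109, p(89)=49995925, p(90)=56634173, p(91)=64112359, p(92)=72533807, p(93)=82010177, p(94)=92669720, p(95)=104651419, p(96)=118114304, p(97)=133230930, p(98)=150198136, p(99)=169229875, p(100)=190569292, p(101)=214481126, p(102)=241265379, p(103)=271248950, p(104)=304801365, p(105)=342325709, p(106)=384276336, p(107)=431149389.
Final step: p(108) = p(107) + p(106) - p(103) - p(101) + p(96) + p(93) - p(86) - p(82) + p(73) + p(68) - p(57) - p(51) + p(38) + p(31) - p(16) - p(8)
= 431149389 + 384276336 - 271248950 - 214481126 + 118114304 + 82010177 - 34262962 - 20506255 + 6185689 + 3087735 - 614154 - 239943 + 26015 + 6842 - 231 - 22
= 483502844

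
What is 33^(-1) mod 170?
67

gcd(33, 170) = 1, so the inverse exists.
Extended Euclidean algorithm on (170, 33):
170 = 5 × 33 + 5  ⟹  5 = (1)·170 + (-5)·33
33 = 6 × 5 + 3  ⟹  3 = (-6)·170 + (31)·33
5 = 1 × 3 + 2  ⟹  2 = (7)·170 + (-36)·33
3 = 1 × 2 + 1  ⟹  1 = (-13)·170 + (67)·33
So (67)·33 ≡ 1 (mod 170), i.e. 33^(-1) ≡ 67 (mod 170).
Check: 33 × 67 = 2211 ≡ 1 (mod 170)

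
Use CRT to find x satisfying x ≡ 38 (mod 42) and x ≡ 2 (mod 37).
668

Using Chinese Remainder Theorem:
M = 42 × 37 = 1554
M1 = 37, M2 = 42
y1 = 37^(-1) mod 42 = 25
y2 = 42^(-1) mod 37 = 15
x = (38×37×25 + 2×42×15) mod 1554 = 668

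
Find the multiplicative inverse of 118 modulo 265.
137

gcd(118, 265) = 1, so the inverse exists.
Extended Euclidean algorithm on (265, 118):
265 = 2 × 118 + 29  ⟹  29 = (1)·265 + (-2)·118
118 = 4 × 29 + 2  ⟹  2 = (-4)·265 + (9)·118
29 = 14 × 2 + 1  ⟹  1 = (57)·265 + (-128)·118
So (-128)·118 ≡ 1 (mod 265), i.e. 118^(-1) ≡ -128 ≡ 137 (mod 265).
Check: 118 × 137 = 16166 ≡ 1 (mod 265)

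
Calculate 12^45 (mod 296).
112

Repeated squaring. Binary of 45 = 101101.
12^1 ≡ 12 (mod 296); 12^2 ≡ 144 (mod 296); 12^4 ≡ 16 (mod 296); 12^8 ≡ 256 (mod 296); 12^16 ≡ 120 (mod 296); 12^32 ≡ 192 (mod 296)
12^45 = 12^1 × 12^4 × 12^8 × 12^32 ≡ 112 (mod 296)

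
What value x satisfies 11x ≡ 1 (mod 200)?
91

gcd(11, 200) = 1, so the inverse exists.
Extended Euclidean algorithm on (200, 11):
200 = 18 × 11 + 2  ⟹  2 = (1)·200 + (-18)·11
11 = 5 × 2 + 1  ⟹  1 = (-5)·200 + (91)·11
So (91)·11 ≡ 1 (mod 200), i.e. 11^(-1) ≡ 91 (mod 200).
Check: 11 × 91 = 1001 ≡ 1 (mod 200)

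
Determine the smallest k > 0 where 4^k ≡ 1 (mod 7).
3

7 is prime, so ord(4) divides φ(7) = 6.
Divisors of 6: 1, 2, 3, 6.
Repeated squaring: 4^1 ≡ 4, 4^2 ≡ 2, 4^4 ≡ 4 (mod 7).
Test 4^d mod 7 for each divisor d in increasing order:
4^1 ≡ 4
4^2 ≡ 2
4^3 = 4^2·4^1 ≡ 1  ← first divisor giving 1
The order is 3.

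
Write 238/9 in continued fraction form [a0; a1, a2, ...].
[26; 2, 4]

Euclidean algorithm steps:
238 = 26 × 9 + 4
9 = 2 × 4 + 1
4 = 4 × 1 + 0
Continued fraction: [26; 2, 4]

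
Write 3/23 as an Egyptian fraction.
1/8 + 1/184

Greedy algorithm:
3/23: ceiling(23/3) = 8, use 1/8
1/184: ceiling(184/1) = 184, use 1/184
Result: 3/23 = 1/8 + 1/184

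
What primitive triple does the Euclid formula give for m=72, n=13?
(5015, 1872, 5353)

Euclid's formula: a = m² - n², b = 2mn, c = m² + n²
m = 72, n = 13
a = 72² - 13² = 5184 - 169 = 5015
b = 2 × 72 × 13 = 1872
c = 72² + 13² = 5184 + 169 = 5353
Verification: 5015² + 1872² = 25150225 + 3504384 = 28654609 = 5353² ✓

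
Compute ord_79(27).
26

79 is prime, so ord(27) divides φ(79) = 78.
Divisors of 78: 1, 2, 3, 6, 13, 26, 39, 78.
Repeated squaring: 27^1 ≡ 27, 27^2 ≡ 18, 27^4 ≡ 8, 27^8 ≡ 64, 27^16 ≡ 67, 27^32 ≡ 65, 27^64 ≡ 38 (mod 79).
Test 27^d mod 79 for each divisor d in increasing order:
27^1 ≡ 27
27^2 ≡ 18
27^3 = 27^2·27^1 ≡ 12
27^6 = 27^4·27^2 ≡ 65
27^13 = 27^8·27^4·27^1 ≡ 78
27^26 = 27^16·27^8·27^2 ≡ 1  ← first divisor giving 1
The order is 26.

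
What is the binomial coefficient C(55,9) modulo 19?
9

Using Lucas' theorem:
Write n=55 and k=9 in base 19:
n in base 19: [2, 17]
k in base 19: [0, 9]
C(55,9) mod 19 = ∏ C(n_i, k_i) mod 19
Digit binomials (mod 19): C(2,0) = 1; C(17,9) = 24310 ≡ 9
Product: 1 × 9 = 9 ≡ 9 (mod 19)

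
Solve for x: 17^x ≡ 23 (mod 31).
21

Baby-step giant-step with step n = ⌈√31⌉ = 6.
Baby steps 17^j mod 31 (j:value) for j=0..5: 0:1, 1:17, 2:10, 3:15, 4:7, 5:26.
Giant-step multiplier: 17^(-6) ≡ 17^(30-6) = 17^24 ≡ 4 (mod 31).
Giant steps γ_i = 23·4^i mod 31: γ_0=23, γ_1=30, γ_2=27, γ_3=15 (in table at j=3).
x = i·n + j = 3·6 + 3 = 21.
Check: 17^21 ≡ 23 (mod 31).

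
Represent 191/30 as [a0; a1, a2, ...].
[6; 2, 1, 2, 1, 2]

Euclidean algorithm steps:
191 = 6 × 30 + 11
30 = 2 × 11 + 8
11 = 1 × 8 + 3
8 = 2 × 3 + 2
3 = 1 × 2 + 1
2 = 2 × 1 + 0
Continued fraction: [6; 2, 1, 2, 1, 2]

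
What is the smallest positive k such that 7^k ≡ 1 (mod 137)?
68

137 is prime, so ord(7) divides φ(137) = 136.
Divisors of 136: 1, 2, 4, 8, 17, 34, 68, 136.
Repeated squaring: 7^1 ≡ 7, 7^2 ≡ 49, 7^4 ≡ 72, 7^8 ≡ 115, 7^16 ≡ 73, 7^32 ≡ 123, 7^64 ≡ 59, 7^128 ≡ 56 (mod 137).
Test 7^d mod 137 for each divisor d in increasing order:
7^1 ≡ 7
7^2 ≡ 49
7^4 ≡ 72
7^8 ≡ 115
7^17 = 7^16·7^1 ≡ 100
7^34 = 7^32·7^2 ≡ 136
7^68 = 7^64·7^4 ≡ 1  ← first divisor giving 1
The order is 68.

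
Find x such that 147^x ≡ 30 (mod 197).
59

Baby-step giant-step with step n = ⌈√197⌉ = 15.
Baby steps 147^j mod 197 (j:value) for j=0..14: 0:1, 1:147, 2:136, 3:95, 4:175, 5:115, 6:160, 7:77, 8:90, 9:31, 10:26, 11:79, 12:187, 13:106, 14:19.
Giant-step multiplier: 147^(-15) ≡ 147^(196-15) = 147^181 ≡ 152 (mod 197).
Giant steps γ_i = 30·152^i mod 197: γ_0=30, γ_1=29, γ_2=74, γ_3=19 (in table at j=14).
x = i·n + j = 3·15 + 14 = 59.
Check: 147^59 ≡ 30 (mod 197).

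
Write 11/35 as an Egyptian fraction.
1/4 + 1/16 + 1/560

Greedy algorithm:
11/35: ceiling(35/11) = 4, use 1/4
9/140: ceiling(140/9) = 16, use 1/16
1/560: ceiling(560/1) = 560, use 1/560
Result: 11/35 = 1/4 + 1/16 + 1/560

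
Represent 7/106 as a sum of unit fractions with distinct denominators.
1/16 + 1/283 + 1/239984

Greedy algorithm:
7/106: ceiling(106/7) = 16, use 1/16
3/848: ceiling(848/3) = 283, use 1/283
1/239984: ceiling(239984/1) = 239984, use 1/239984
Result: 7/106 = 1/16 + 1/283 + 1/239984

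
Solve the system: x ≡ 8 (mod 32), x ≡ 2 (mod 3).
8

Using Chinese Remainder Theorem:
M = 32 × 3 = 96
M1 = 3, M2 = 32
y1 = 3^(-1) mod 32 = 11
y2 = 32^(-1) mod 3 = 2
x = (8×3×11 + 2×32×2) mod 96 = 8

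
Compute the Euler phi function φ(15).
8

15 = 3 × 5
φ(n) = n × ∏(1 - 1/p) for each prime p dividing n
φ(15) = 15 × (1 - 1/3) × (1 - 1/5) = 8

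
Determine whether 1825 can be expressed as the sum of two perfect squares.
12² + 41² (a=12, b=41)

Factorization: 1825 = 5^2 × 73
By Fermat: n is sum of two squares iff every prime p ≡ 3 (mod 4) appears to even power.
All primes ≡ 3 (mod 4) appear to even power.
Search a = 0, 1, 2, … for 1825 - a² a perfect square: first hit at a = 12: 1825 - 144 = 1681 = 41².
1825 = 12² + 41² = 144 + 1681 ✓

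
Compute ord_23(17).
22

23 is prime, so ord(17) divides φ(23) = 22.
Divisors of 22: 1, 2, 11, 22.
Repeated squaring: 17^1 ≡ 17, 17^2 ≡ 13, 17^4 ≡ 8, 17^8 ≡ 18, 17^16 ≡ 2 (mod 23).
Test 17^d mod 23 for each divisor d in increasing order:
17^1 ≡ 17
17^2 ≡ 13
17^11 = 17^8·17^2·17^1 ≡ 22
17^22 = 17^16·17^4·17^2 ≡ 1  ← first divisor giving 1
The order is 22.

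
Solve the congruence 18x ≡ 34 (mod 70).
x ≡ 33 (mod 35)

gcd(18, 70) = 2, which divides 34, so solutions exist.
Divide through by 2: 9x ≡ 17 (mod 35).
Find 9^(-1) mod 35 by the extended Euclidean algorithm:
35 = 3 × 9 + 8  ⟹  8 = (1)·35 + (-3)·9
9 = 1 × 8 + 1  ⟹  1 = (-1)·35 + (4)·9
So (4)·9 ≡ 1 (mod 35), i.e. 9^(-1) ≡ 4 (mod 35).
x ≡ 4 × 17 = 68 ≡ 33 (mod 35).
Check: 18 × 33 = 594 ≡ 34 (mod 70).
x ≡ 33 (mod 35), giving 2 solutions mod 70.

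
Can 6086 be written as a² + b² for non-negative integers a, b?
Not possible

Factorization: 6086 = 2 × 17 × 179
By Fermat: n is sum of two squares iff every prime p ≡ 3 (mod 4) appears to even power.
Prime(s) ≡ 3 (mod 4) with odd exponent: [(179, 1)]
Therefore 6086 cannot be expressed as a² + b².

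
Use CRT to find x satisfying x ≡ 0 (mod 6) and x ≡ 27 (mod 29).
114

Using Chinese Remainder Theorem:
M = 6 × 29 = 174
M1 = 29, M2 = 6
y1 = 29^(-1) mod 6 = 5
y2 = 6^(-1) mod 29 = 5
x = (0×29×5 + 27×6×5) mod 174 = 114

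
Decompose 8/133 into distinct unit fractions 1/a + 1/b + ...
1/17 + 1/754 + 1/1704794

Greedy algorithm:
8/133: ceiling(133/8) = 17, use 1/17
3/2261: ceiling(2261/3) = 754, use 1/754
1/1704794: ceiling(1704794/1) = 1704794, use 1/1704794
Result: 8/133 = 1/17 + 1/754 + 1/1704794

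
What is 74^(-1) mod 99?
95

gcd(74, 99) = 1, so the inverse exists.
Extended Euclidean algorithm on (99, 74):
99 = 1 × 74 + 25  ⟹  25 = (1)·99 + (-1)·74
74 = 2 × 25 + 24  ⟹  24 = (-2)·99 + (3)·74
25 = 1 × 24 + 1  ⟹  1 = (3)·99 + (-4)·74
So (-4)·74 ≡ 1 (mod 99), i.e. 74^(-1) ≡ -4 ≡ 95 (mod 99).
Check: 74 × 95 = 7030 ≡ 1 (mod 99)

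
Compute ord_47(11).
46

47 is prime, so ord(11) divides φ(47) = 46.
Divisors of 46: 1, 2, 23, 46.
Repeated squaring: 11^1 ≡ 11, 11^2 ≡ 27, 11^4 ≡ 24, 11^8 ≡ 12, 11^16 ≡ 3, 11^32 ≡ 9 (mod 47).
Test 11^d mod 47 for each divisor d in increasing order:
11^1 ≡ 11
11^2 ≡ 27
11^23 = 11^16·11^4·11^2·11^1 ≡ 46
11^46 = 11^32·11^8·11^4·11^2 ≡ 1  ← first divisor giving 1
The order is 46.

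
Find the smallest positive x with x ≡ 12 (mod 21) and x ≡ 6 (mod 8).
54

Using Chinese Remainder Theorem:
M = 21 × 8 = 168
M1 = 8, M2 = 21
y1 = 8^(-1) mod 21 = 8
y2 = 21^(-1) mod 8 = 5
x = (12×8×8 + 6×21×5) mod 168 = 54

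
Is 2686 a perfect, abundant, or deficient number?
deficient

Proper divisors of 2686: sum = 1 + 2 + 17 + 34 + 79 + 158 + 1343 = 1634
Since 1634 < 2686, 2686 is deficient.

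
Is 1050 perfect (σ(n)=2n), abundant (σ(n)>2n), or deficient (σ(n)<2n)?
abundant

Proper divisors of 1050: sum = 1 + 2 + 3 + 5 + 6 + 7 + 10 + 14 + ... + 175 + 210 + 350 + 525 (23 divisors) = 1926
Since 1926 > 1050, 1050 is abundant.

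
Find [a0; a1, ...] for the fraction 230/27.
[8; 1, 1, 13]

Euclidean algorithm steps:
230 = 8 × 27 + 14
27 = 1 × 14 + 13
14 = 1 × 13 + 1
13 = 13 × 1 + 0
Continued fraction: [8; 1, 1, 13]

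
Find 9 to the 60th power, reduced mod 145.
36

Repeated squaring. Binary of 60 = 111100.
9^1 ≡ 9 (mod 145); 9^2 ≡ 81 (mod 145); 9^4 ≡ 36 (mod 145); 9^8 ≡ 136 (mod 145); 9^16 ≡ 81 (mod 145); 9^32 ≡ 36 (mod 145)
9^60 = 9^4 × 9^8 × 9^16 × 9^32 ≡ 36 (mod 145)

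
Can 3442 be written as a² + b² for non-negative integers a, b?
29² + 51² (a=29, b=51)

Factorization: 3442 = 2 × 1721
By Fermat: n is sum of two squares iff every prime p ≡ 3 (mod 4) appears to even power.
All primes ≡ 3 (mod 4) appear to even power.
Search a = 0, 1, 2, … for 3442 - a² a perfect square: first hit at a = 29: 3442 - 841 = 2601 = 51².
3442 = 29² + 51² = 841 + 2601 ✓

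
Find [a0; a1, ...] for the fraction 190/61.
[3; 8, 1, 2, 2]

Euclidean algorithm steps:
190 = 3 × 61 + 7
61 = 8 × 7 + 5
7 = 1 × 5 + 2
5 = 2 × 2 + 1
2 = 2 × 1 + 0
Continued fraction: [3; 8, 1, 2, 2]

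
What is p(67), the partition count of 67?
2679689

p(n) counts ways to write n as a sum of positive integers (order ignored).
Euler's pentagonal recurrence: p(k) = p(k-1) + p(k-2) - p(k-5) - p(k-7) + p(k-12) + p(k-15) - ... (offsets j(3j∓1)/2, signs ++--, p(0)=1, p(<0)=0).
DP table for k = 0..66: p(0)=1, p(1)=1, p(2)=2, p(3)=3, p(4)=5, p(5)=7, p(6)=11, p(7)=15, p(8)=22, p(9)=30, p(10)=42, p(11)=56, p(12)=77, p(13)=101, p(14)=135, p(15)=176, p(16)=231, p(17)=297, p(18)=385, p(19)=490, p(20)=627, p(21)=792, p(22)=1002, p(23)=1255, p(24)=1575, p(25)=1958, p(26)=2436, p(27)=3010, p(28)=3718, p(29)=4565, p(30)=5604, p(31)=6842, p(32)=8349, p(33)=10143, p(34)=12310, p(35)=14883, p(36)=17977, p(37)=21637, p(38)=26015, p(39)=31185, p(40)=37338, p(41)=44583, p(42)=53174, p(43)=63261, p(44)=75175, p(45)=89134, p(46)=105558, p(47)=124754, p(48)=147273, p(49)=173525, p(50)=204226, p(51)=239943, p(52)=281589, p(53)=329931, p(54)=386155, p(55)=451276, p(56)=526823, p(57)=614154, p(58)=715220, p(59)=831820, p(60)=966467, p(61)=1121505, p(62)=1300156, p(63)=1505499, p(64)=1741630, p(65)=2012558, p(66)=2323520.
Final step: p(67) = p(66) + p(65) - p(62) - p(60) + p(55) + p(52) - p(45) - p(41) + p(32) + p(27) - p(16) - p(10)
= 2323520 + 2012558 - 1300156 - 966467 + 451276 + 281589 - 89134 - 44583 + 8349 + 3010 - 231 - 42
= 2679689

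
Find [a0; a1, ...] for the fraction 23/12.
[1; 1, 11]

Euclidean algorithm steps:
23 = 1 × 12 + 11
12 = 1 × 11 + 1
11 = 11 × 1 + 0
Continued fraction: [1; 1, 11]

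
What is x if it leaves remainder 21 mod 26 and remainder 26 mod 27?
593

Using Chinese Remainder Theorem:
M = 26 × 27 = 702
M1 = 27, M2 = 26
y1 = 27^(-1) mod 26 = 1
y2 = 26^(-1) mod 27 = 26
x = (21×27×1 + 26×26×26) mod 702 = 593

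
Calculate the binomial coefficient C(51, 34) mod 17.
3

Using Lucas' theorem:
Write n=51 and k=34 in base 17:
n in base 17: [3, 0]
k in base 17: [2, 0]
C(51,34) mod 17 = ∏ C(n_i, k_i) mod 17
Digit binomials (mod 17): C(3,2) = 3; C(0,0) = 1
Product: 3 × 1 = 3 ≡ 3 (mod 17)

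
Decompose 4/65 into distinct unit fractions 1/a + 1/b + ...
1/17 + 1/369 + 1/203873 + 1/83128196385

Greedy algorithm:
4/65: ceiling(65/4) = 17, use 1/17
3/1105: ceiling(1105/3) = 369, use 1/369
2/407745: ceiling(407745/2) = 203873, use 1/203873
1/83128196385: ceiling(83128196385/1) = 83128196385, use 1/83128196385
Result: 4/65 = 1/17 + 1/369 + 1/203873 + 1/83128196385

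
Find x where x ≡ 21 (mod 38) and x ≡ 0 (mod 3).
21

Using Chinese Remainder Theorem:
M = 38 × 3 = 114
M1 = 3, M2 = 38
y1 = 3^(-1) mod 38 = 13
y2 = 38^(-1) mod 3 = 2
x = (21×3×13 + 0×38×2) mod 114 = 21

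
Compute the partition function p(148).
33549419497

p(n) counts ways to write n as a sum of positive integers (order ignored).
Euler's pentagonal recurrence: p(k) = p(k-1) + p(k-2) - p(k-5) - p(k-7) + p(k-12) + p(k-15) - ... (offsets j(3j∓1)/2, signs ++--, p(0)=1, p(<0)=0).
DP table for k = 0..147: p(0)=1, p(1)=1, p(2)=2, p(3)=3, p(4)=5, p(5)=7, p(6)=11, p(7)=15, p(8)=22, p(9)=30, p(10)=42, p(11)=56, p(12)=77, p(13)=101, p(14)=135, p(15)=176, p(16)=231, p(17)=297, p(18)=385, p(19)=490, p(20)=627, p(21)=792, p(22)=1002, p(23)=1255, p(24)=1575, p(25)=1958, p(26)=2436, p(27)=3010, p(28)=3718, p(29)=4565, p(30)=5604, p(31)=6842, p(32)=8349, p(33)=10143, p(34)=12310, p(35)=14883, p(36)=17977, p(37)=21637, p(38)=26015, p(39)=31185, p(40)=37338, p(41)=44583, p(42)=53174, p(43)=63261, p(44)=75175, p(45)=89134, p(46)=105558, p(47)=124754, p(48)=147273, p(49)=173525, p(50)=204226, p(51)=239943, p(52)=281589, p(53)=329931, p(54)=386155, p(55)=451276, p(56)=526823, p(57)=614154, p(58)=715220, p(59)=831820, p(60)=966467, p(61)=1121505, p(62)=1300156, p(63)=1505499, p(64)=1741630, p(65)=2012558, p(66)=2323520, p(67)=2679689, p(68)=3087735, p(69)=3554345, p(70)=4087968, p(71)=4697205, p(72)=5392783, p(73)=6185689, p(74)=7089500, p(75)=8118264, p(76)=9289091, p(77)=10619863, p(78)=12132164, p(79)=13848650, p(80)=15796476, p(81)=18004327, p(82)=20506255, p(83)=23338469, p(84)=26543660, p(85)=30167357, p(86)=34262962, p(87)=38887673, p(88)=44108109, p(89)=49995925, p(90)=56634173, p(91)=64112359, p(92)=72533807, p(93)=82010177, p(94)=92669720, p(95)=104651419, p(96)=118114304, p(97)=133230930, p(98)=150198136, p(99)=169229875, p(100)=190569292, p(101)=214481126, p(102)=241265379, p(103)=271248950, p(104)=304801365, p(105)=342325709, p(106)=384276336, p(107)=431149389, p(108)=483502844, p(109)=541946240, p(110)=607163746, p(111)=679903203, p(112)=761002156, p(113)=851376628, p(114)=952050665, p(115)=1064144451, p(116)=1188908248, p(117)=1327710076, p(118)=1482074143, p(119)=1653668665, p(120)=1844349560, p(121)=2056148051, p(122)=2291320912, p(123)=2552338241, p(124)=2841940500, p(125)=3163127352, p(126)=3519222692, p(127)=3913864295, p(128)=4351078600, p(129)=4835271870, p(130)=5371315400, p(131)=5964539504, p(132)=6620830889, p(133)=7346629512, p(134)=8149040695, p(135)=9035836076, p(136)=10015581680, p(137)=11097645016, p(138)=12292341831, p(139)=13610949895, p(140)=15065878135, p(141)=16670689208, p(142)=18440293320, p(143)=20390982757, p(144)=22540654445, p(145)=24908858009, p(146)=27517052599, p(147)=30388671978.
Final step: p(148) = p(147) + p(146) - p(143) - p(141) + p(136) + p(133) - p(126) - p(122) + p(113) + p(108) - p(97) - p(91) + p(78) + p(71) - p(56) - p(48) + p(31) + p(22) - p(3)
= 30388671978 + 27517052599 - 20390982757 - 16670689208 + 10015581680 + 7346629512 - 3519222692 - 2291320912 + 851376628 + 483502844 - 133230930 - 64112359 + 12132164 + 4697205 - 526823 - 147273 + 6842 + 1002 - 3
= 33549419497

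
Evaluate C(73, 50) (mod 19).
7

Using Lucas' theorem:
Write n=73 and k=50 in base 19:
n in base 19: [3, 16]
k in base 19: [2, 12]
C(73,50) mod 19 = ∏ C(n_i, k_i) mod 19
Digit binomials (mod 19): C(3,2) = 3; C(16,12) = 1820 ≡ 15
Product: 3 × 15 = 45 ≡ 7 (mod 19)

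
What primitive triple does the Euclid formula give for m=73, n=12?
(5185, 1752, 5473)

Euclid's formula: a = m² - n², b = 2mn, c = m² + n²
m = 73, n = 12
a = 73² - 12² = 5329 - 144 = 5185
b = 2 × 73 × 12 = 1752
c = 73² + 12² = 5329 + 144 = 5473
Verification: 5185² + 1752² = 26884225 + 3069504 = 29953729 = 5473² ✓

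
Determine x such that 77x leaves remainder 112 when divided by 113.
x ≡ 22 (mod 113)

gcd(77, 113) = 1, which divides 112, so solutions exist.
Find 77^(-1) mod 113 by the extended Euclidean algorithm:
113 = 1 × 77 + 36  ⟹  36 = (1)·113 + (-1)·77
77 = 2 × 36 + 5  ⟹  5 = (-2)·113 + (3)·77
36 = 7 × 5 + 1  ⟹  1 = (15)·113 + (-22)·77
So (-22)·77 ≡ 1 (mod 113), i.e. 77^(-1) ≡ -22 ≡ 91 (mod 113).
x ≡ 91 × 112 = 10192 ≡ 22 (mod 113).
Check: 77 × 22 = 1694 ≡ 112 (mod 113).
Unique solution: x ≡ 22 (mod 113)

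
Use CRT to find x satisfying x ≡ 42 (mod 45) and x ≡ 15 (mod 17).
627

Using Chinese Remainder Theorem:
M = 45 × 17 = 765
M1 = 17, M2 = 45
y1 = 17^(-1) mod 45 = 8
y2 = 45^(-1) mod 17 = 14
x = (42×17×8 + 15×45×14) mod 765 = 627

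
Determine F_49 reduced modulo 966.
1

Matrix identity: Q^n = [[F_(n+1), F_n], [F_n, F_(n-1)]] with Q = [[1,1],[1,0]].
n = 49 = 110001₂. Square-and-multiply, entries mod 966:
Q^1 = [[1,1],[1,0]]
Q^3 = (Q^1)²·Q = [[3,2],[2,1]]
Q^6 = (Q^3)² = [[13,8],[8,5]]
Q^12 = (Q^6)² = [[233,144],[144,89]]
Q^24 = (Q^12)² = [[643,0],[0,643]]
Q^49 = (Q^24)²·Q = [[1,1],[1,0]]
F_49 mod 966 = Q^49[0][1] = 1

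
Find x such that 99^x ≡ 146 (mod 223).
8

Baby-step giant-step with step n = ⌈√223⌉ = 15.
Baby steps 99^j mod 223 (j:value) for j=0..14: 0:1, 1:99, 2:212, 3:26, 4:121, 5:160, 6:7, 7:24, 8:146, 9:182, 10:178, 11:5, 12:49, 13:168, 14:130.
h = 146 is already in the table at j=8, so x = 8.
Check: 99^8 ≡ 146 (mod 223).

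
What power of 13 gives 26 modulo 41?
7

Baby-step giant-step with step n = ⌈√41⌉ = 7.
Baby steps 13^j mod 41 (j:value) for j=0..6: 0:1, 1:13, 2:5, 3:24, 4:25, 5:38, 6:2.
Giant-step multiplier: 13^(-7) ≡ 13^(40-7) = 13^33 ≡ 30 (mod 41).
Giant steps γ_i = 26·30^i mod 41: γ_0=26, γ_1=1 (in table at j=0).
x = i·n + j = 1·7 + 0 = 7.
Check: 13^7 ≡ 26 (mod 41).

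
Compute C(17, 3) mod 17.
0

Using Lucas' theorem:
Write n=17 and k=3 in base 17:
n in base 17: [1, 0]
k in base 17: [0, 3]
C(17,3) mod 17 = ∏ C(n_i, k_i) mod 17
Digit binomials (mod 17): C(1,0) = 1; C(0,3) = 0 (k_i > n_i)
Product: 1 × 0 = 0 ≡ 0 (mod 17)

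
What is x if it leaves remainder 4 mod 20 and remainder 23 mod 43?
324

Using Chinese Remainder Theorem:
M = 20 × 43 = 860
M1 = 43, M2 = 20
y1 = 43^(-1) mod 20 = 7
y2 = 20^(-1) mod 43 = 28
x = (4×43×7 + 23×20×28) mod 860 = 324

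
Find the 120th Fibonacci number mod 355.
335

Matrix identity: Q^n = [[F_(n+1), F_n], [F_n, F_(n-1)]] with Q = [[1,1],[1,0]].
n = 120 = 1111000₂. Square-and-multiply, entries mod 355:
Q^1 = [[1,1],[1,0]]
Q^3 = (Q^1)²·Q = [[3,2],[2,1]]
Q^7 = (Q^3)²·Q = [[21,13],[13,8]]
Q^15 = (Q^7)²·Q = [[277,255],[255,22]]
Q^30 = (Q^15)² = [[109,275],[275,189]]
Q^60 = (Q^30)² = [[176,300],[300,231]]
Q^120 = (Q^60)² = [[276,335],[335,296]]
F_120 mod 355 = Q^120[0][1] = 335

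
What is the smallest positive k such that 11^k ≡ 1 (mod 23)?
22

23 is prime, so ord(11) divides φ(23) = 22.
Divisors of 22: 1, 2, 11, 22.
Repeated squaring: 11^1 ≡ 11, 11^2 ≡ 6, 11^4 ≡ 13, 11^8 ≡ 8, 11^16 ≡ 18 (mod 23).
Test 11^d mod 23 for each divisor d in increasing order:
11^1 ≡ 11
11^2 ≡ 6
11^11 = 11^8·11^2·11^1 ≡ 22
11^22 = 11^16·11^4·11^2 ≡ 1  ← first divisor giving 1
The order is 22.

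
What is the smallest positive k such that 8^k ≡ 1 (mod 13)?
4

13 is prime, so ord(8) divides φ(13) = 12.
Divisors of 12: 1, 2, 3, 4, 6, 12.
Repeated squaring: 8^1 ≡ 8, 8^2 ≡ 12, 8^4 ≡ 1, 8^8 ≡ 1 (mod 13).
Test 8^d mod 13 for each divisor d in increasing order:
8^1 ≡ 8
8^2 ≡ 12
8^3 = 8^2·8^1 ≡ 5
8^4 ≡ 1  ← first divisor giving 1
The order is 4.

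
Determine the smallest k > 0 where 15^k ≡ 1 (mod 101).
100

101 is prime, so ord(15) divides φ(101) = 100.
Divisors of 100: 1, 2, 4, 5, 10, 20, 25, 50, 100.
Repeated squaring: 15^1 ≡ 15, 15^2 ≡ 23, 15^4 ≡ 24, 15^8 ≡ 71, 15^16 ≡ 92, 15^32 ≡ 81, 15^64 ≡ 97 (mod 101).
Test 15^d mod 101 for each divisor d in increasing order:
15^1 ≡ 15
15^2 ≡ 23
15^4 ≡ 24
15^5 = 15^4·15^1 ≡ 57
15^10 = 15^8·15^2 ≡ 17
15^20 = 15^16·15^4 ≡ 87
15^25 = 15^16·15^8·15^1 ≡ 10
15^50 = 15^32·15^16·15^2 ≡ 100
15^100 = 15^64·15^32·15^4 ≡ 1  ← first divisor giving 1
The order is 100.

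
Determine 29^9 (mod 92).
85

Repeated squaring. Binary of 9 = 1001.
29^1 ≡ 29 (mod 92); 29^2 ≡ 13 (mod 92); 29^4 ≡ 77 (mod 92); 29^8 ≡ 41 (mod 92)
29^9 = 29^1 × 29^8 ≡ 85 (mod 92)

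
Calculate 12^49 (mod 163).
67

Repeated squaring. Binary of 49 = 110001.
12^1 ≡ 12 (mod 163); 12^2 ≡ 144 (mod 163); 12^4 ≡ 35 (mod 163); 12^8 ≡ 84 (mod 163); 12^16 ≡ 47 (mod 163); 12^32 ≡ 90 (mod 163)
12^49 = 12^1 × 12^16 × 12^32 ≡ 67 (mod 163)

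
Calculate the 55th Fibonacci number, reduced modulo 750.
445

Matrix identity: Q^n = [[F_(n+1), F_n], [F_n, F_(n-1)]] with Q = [[1,1],[1,0]].
n = 55 = 110111₂. Square-and-multiply, entries mod 750:
Q^1 = [[1,1],[1,0]]
Q^3 = (Q^1)²·Q = [[3,2],[2,1]]
Q^6 = (Q^3)² = [[13,8],[8,5]]
Q^13 = (Q^6)²·Q = [[377,233],[233,144]]
Q^27 = (Q^13)²·Q = [[561,668],[668,643]]
Q^55 = (Q^27)²·Q = [[717,445],[445,272]]
F_55 mod 750 = Q^55[0][1] = 445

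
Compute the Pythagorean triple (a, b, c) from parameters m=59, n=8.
(3417, 944, 3545)

Euclid's formula: a = m² - n², b = 2mn, c = m² + n²
m = 59, n = 8
a = 59² - 8² = 3481 - 64 = 3417
b = 2 × 59 × 8 = 944
c = 59² + 8² = 3481 + 64 = 3545
Verification: 3417² + 944² = 11675889 + 891136 = 12567025 = 3545² ✓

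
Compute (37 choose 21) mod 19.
1

Using Lucas' theorem:
Write n=37 and k=21 in base 19:
n in base 19: [1, 18]
k in base 19: [1, 2]
C(37,21) mod 19 = ∏ C(n_i, k_i) mod 19
Digit binomials (mod 19): C(1,1) = 1; C(18,2) = 153 ≡ 1
Product: 1 × 1 = 1 ≡ 1 (mod 19)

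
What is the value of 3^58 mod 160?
9

Repeated squaring. Binary of 58 = 111010.
3^1 ≡ 3 (mod 160); 3^2 ≡ 9 (mod 160); 3^4 ≡ 81 (mod 160); 3^8 ≡ 1 (mod 160); 3^16 ≡ 1 (mod 160); 3^32 ≡ 1 (mod 160)
3^58 = 3^2 × 3^8 × 3^16 × 3^32 ≡ 9 (mod 160)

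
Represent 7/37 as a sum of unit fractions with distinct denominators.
1/6 + 1/45 + 1/3330

Greedy algorithm:
7/37: ceiling(37/7) = 6, use 1/6
5/222: ceiling(222/5) = 45, use 1/45
1/3330: ceiling(3330/1) = 3330, use 1/3330
Result: 7/37 = 1/6 + 1/45 + 1/3330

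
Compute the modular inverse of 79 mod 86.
49

gcd(79, 86) = 1, so the inverse exists.
Extended Euclidean algorithm on (86, 79):
86 = 1 × 79 + 7  ⟹  7 = (1)·86 + (-1)·79
79 = 11 × 7 + 2  ⟹  2 = (-11)·86 + (12)·79
7 = 3 × 2 + 1  ⟹  1 = (34)·86 + (-37)·79
So (-37)·79 ≡ 1 (mod 86), i.e. 79^(-1) ≡ -37 ≡ 49 (mod 86).
Check: 79 × 49 = 3871 ≡ 1 (mod 86)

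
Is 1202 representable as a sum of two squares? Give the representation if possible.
19² + 29² (a=19, b=29)

Factorization: 1202 = 2 × 601
By Fermat: n is sum of two squares iff every prime p ≡ 3 (mod 4) appears to even power.
All primes ≡ 3 (mod 4) appear to even power.
Search a = 0, 1, 2, … for 1202 - a² a perfect square: first hit at a = 19: 1202 - 361 = 841 = 29².
1202 = 19² + 29² = 361 + 841 ✓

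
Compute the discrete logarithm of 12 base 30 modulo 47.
38

Baby-step giant-step with step n = ⌈√47⌉ = 7.
Baby steps 30^j mod 47 (j:value) for j=0..6: 0:1, 1:30, 2:7, 3:22, 4:2, 5:13, 6:14.
Giant-step multiplier: 30^(-7) ≡ 30^(46-7) = 30^39 ≡ 31 (mod 47).
Giant steps γ_i = 12·31^i mod 47: γ_0=12, γ_1=43, γ_2=17, γ_3=10, γ_4=28, γ_5=22 (in table at j=3).
x = i·n + j = 5·7 + 3 = 38.
Check: 30^38 ≡ 12 (mod 47).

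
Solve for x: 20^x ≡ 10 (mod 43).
40

Baby-step giant-step with step n = ⌈√43⌉ = 7.
Baby steps 20^j mod 43 (j:value) for j=0..6: 0:1, 1:20, 2:13, 3:2, 4:40, 5:26, 6:4.
Giant-step multiplier: 20^(-7) ≡ 20^(42-7) = 20^35 ≡ 7 (mod 43).
Giant steps γ_i = 10·7^i mod 43: γ_0=10, γ_1=27, γ_2=17, γ_3=33, γ_4=16, γ_5=26 (in table at j=5).
x = i·n + j = 5·7 + 5 = 40.
Check: 20^40 ≡ 10 (mod 43).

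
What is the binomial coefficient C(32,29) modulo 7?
4

Using Lucas' theorem:
Write n=32 and k=29 in base 7:
n in base 7: [4, 4]
k in base 7: [4, 1]
C(32,29) mod 7 = ∏ C(n_i, k_i) mod 7
Digit binomials (mod 7): C(4,4) = 1; C(4,1) = 4
Product: 1 × 4 = 4 ≡ 4 (mod 7)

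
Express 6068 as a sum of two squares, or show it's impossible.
38² + 68² (a=38, b=68)

Factorization: 6068 = 2^2 × 37 × 41
By Fermat: n is sum of two squares iff every prime p ≡ 3 (mod 4) appears to even power.
All primes ≡ 3 (mod 4) appear to even power.
Search a = 0, 1, 2, … for 6068 - a² a perfect square: first hit at a = 38: 6068 - 1444 = 4624 = 68².
6068 = 38² + 68² = 1444 + 4624 ✓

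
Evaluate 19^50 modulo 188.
37

Repeated squaring. Binary of 50 = 110010.
19^1 ≡ 19 (mod 188); 19^2 ≡ 173 (mod 188); 19^4 ≡ 37 (mod 188); 19^8 ≡ 53 (mod 188); 19^16 ≡ 177 (mod 188); 19^32 ≡ 121 (mod 188)
19^50 = 19^2 × 19^16 × 19^32 ≡ 37 (mod 188)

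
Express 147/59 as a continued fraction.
[2; 2, 29]

Euclidean algorithm steps:
147 = 2 × 59 + 29
59 = 2 × 29 + 1
29 = 29 × 1 + 0
Continued fraction: [2; 2, 29]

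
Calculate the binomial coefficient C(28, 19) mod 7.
0

Using Lucas' theorem:
Write n=28 and k=19 in base 7:
n in base 7: [4, 0]
k in base 7: [2, 5]
C(28,19) mod 7 = ∏ C(n_i, k_i) mod 7
Digit binomials (mod 7): C(4,2) = 6; C(0,5) = 0 (k_i > n_i)
Product: 6 × 0 = 0 ≡ 0 (mod 7)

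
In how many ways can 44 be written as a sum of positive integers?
75175

p(n) counts ways to write n as a sum of positive integers (order ignored).
Euler's pentagonal recurrence: p(k) = p(k-1) + p(k-2) - p(k-5) - p(k-7) + p(k-12) + p(k-15) - ... (offsets j(3j∓1)/2, signs ++--, p(0)=1, p(<0)=0).
DP table for k = 0..43: p(0)=1, p(1)=1, p(2)=2, p(3)=3, p(4)=5, p(5)=7, p(6)=11, p(7)=15, p(8)=22, p(9)=30, p(10)=42, p(11)=56, p(12)=77, p(13)=101, p(14)=135, p(15)=176, p(16)=231, p(17)=297, p(18)=385, p(19)=490, p(20)=627, p(21)=792, p(22)=1002, p(23)=1255, p(24)=1575, p(25)=1958, p(26)=2436, p(27)=3010, p(28)=3718, p(29)=4565, p(30)=5604, p(31)=6842, p(32)=8349, p(33)=10143, p(34)=12310, p(35)=14883, p(36)=17977, p(37)=21637, p(38)=26015, p(39)=31185, p(40)=37338, p(41)=44583, p(42)=53174, p(43)=63261.
Final step: p(44) = p(43) + p(42) - p(39) - p(37) + p(32) + p(29) - p(22) - p(18) + p(9) + p(4)
= 63261 + 53174 - 31185 - 21637 + 8349 + 4565 - 1002 - 385 + 30 + 5
= 75175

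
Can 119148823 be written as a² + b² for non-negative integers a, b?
Not possible

Factorization: 119148823 = 53 × 131^3
By Fermat: n is sum of two squares iff every prime p ≡ 3 (mod 4) appears to even power.
Prime(s) ≡ 3 (mod 4) with odd exponent: [(131, 3)]
Therefore 119148823 cannot be expressed as a² + b².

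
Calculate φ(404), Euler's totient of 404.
200

404 = 2^2 × 101
φ(n) = n × ∏(1 - 1/p) for each prime p dividing n
φ(404) = 404 × (1 - 1/2) × (1 - 1/101) = 200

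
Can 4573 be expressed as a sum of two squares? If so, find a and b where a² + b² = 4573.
27² + 62² (a=27, b=62)

Factorization: 4573 = 17 × 269
By Fermat: n is sum of two squares iff every prime p ≡ 3 (mod 4) appears to even power.
All primes ≡ 3 (mod 4) appear to even power.
Search a = 0, 1, 2, … for 4573 - a² a perfect square: first hit at a = 27: 4573 - 729 = 3844 = 62².
4573 = 27² + 62² = 729 + 3844 ✓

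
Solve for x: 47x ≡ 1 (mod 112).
31

gcd(47, 112) = 1, so the inverse exists.
Extended Euclidean algorithm on (112, 47):
112 = 2 × 47 + 18  ⟹  18 = (1)·112 + (-2)·47
47 = 2 × 18 + 11  ⟹  11 = (-2)·112 + (5)·47
18 = 1 × 11 + 7  ⟹  7 = (3)·112 + (-7)·47
11 = 1 × 7 + 4  ⟹  4 = (-5)·112 + (12)·47
7 = 1 × 4 + 3  ⟹  3 = (8)·112 + (-19)·47
4 = 1 × 3 + 1  ⟹  1 = (-13)·112 + (31)·47
So (31)·47 ≡ 1 (mod 112), i.e. 47^(-1) ≡ 31 (mod 112).
Check: 47 × 31 = 1457 ≡ 1 (mod 112)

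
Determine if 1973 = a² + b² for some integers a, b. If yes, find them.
23² + 38² (a=23, b=38)

Factorization: 1973 = 1973
By Fermat: n is sum of two squares iff every prime p ≡ 3 (mod 4) appears to even power.
All primes ≡ 3 (mod 4) appear to even power.
Search a = 0, 1, 2, … for 1973 - a² a perfect square: first hit at a = 23: 1973 - 529 = 1444 = 38².
1973 = 23² + 38² = 529 + 1444 ✓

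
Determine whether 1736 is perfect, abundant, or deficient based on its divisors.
abundant

Proper divisors of 1736: sum = 1 + 2 + 4 + 7 + 8 + 14 + 28 + 31 + 56 + 62 + 124 + 217 + 248 + 434 + 868 = 2104
Since 2104 > 1736, 1736 is abundant.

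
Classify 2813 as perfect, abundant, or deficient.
deficient

Proper divisors of 2813: sum = 1 + 29 + 97 = 127
Since 127 < 2813, 2813 is deficient.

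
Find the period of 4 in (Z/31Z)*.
5

31 is prime, so ord(4) divides φ(31) = 30.
Divisors of 30: 1, 2, 3, 5, 6, 10, 15, 30.
Repeated squaring: 4^1 ≡ 4, 4^2 ≡ 16, 4^4 ≡ 8, 4^8 ≡ 2, 4^16 ≡ 4 (mod 31).
Test 4^d mod 31 for each divisor d in increasing order:
4^1 ≡ 4
4^2 ≡ 16
4^3 = 4^2·4^1 ≡ 2
4^5 = 4^4·4^1 ≡ 1  ← first divisor giving 1
The order is 5.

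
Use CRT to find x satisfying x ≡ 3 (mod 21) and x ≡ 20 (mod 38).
780

Using Chinese Remainder Theorem:
M = 21 × 38 = 798
M1 = 38, M2 = 21
y1 = 38^(-1) mod 21 = 5
y2 = 21^(-1) mod 38 = 29
x = (3×38×5 + 20×21×29) mod 798 = 780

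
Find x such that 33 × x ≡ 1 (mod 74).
9

gcd(33, 74) = 1, so the inverse exists.
Extended Euclidean algorithm on (74, 33):
74 = 2 × 33 + 8  ⟹  8 = (1)·74 + (-2)·33
33 = 4 × 8 + 1  ⟹  1 = (-4)·74 + (9)·33
So (9)·33 ≡ 1 (mod 74), i.e. 33^(-1) ≡ 9 (mod 74).
Check: 33 × 9 = 297 ≡ 1 (mod 74)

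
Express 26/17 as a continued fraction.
[1; 1, 1, 8]

Euclidean algorithm steps:
26 = 1 × 17 + 9
17 = 1 × 9 + 8
9 = 1 × 8 + 1
8 = 8 × 1 + 0
Continued fraction: [1; 1, 1, 8]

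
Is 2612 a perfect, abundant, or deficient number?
deficient

Proper divisors of 2612: sum = 1 + 2 + 4 + 653 + 1306 = 1966
Since 1966 < 2612, 2612 is deficient.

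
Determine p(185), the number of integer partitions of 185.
1071823774337

p(n) counts ways to write n as a sum of positive integers (order ignored).
Euler's pentagonal recurrence: p(k) = p(k-1) + p(k-2) - p(k-5) - p(k-7) + p(k-12) + p(k-15) - ... (offsets j(3j∓1)/2, signs ++--, p(0)=1, p(<0)=0).
DP table for k = 0..184: p(0)=1, p(1)=1, p(2)=2, p(3)=3, p(4)=5, p(5)=7, p(6)=11, p(7)=15, p(8)=22, p(9)=30, p(10)=42, p(11)=56, p(12)=77, p(13)=101, p(14)=135, p(15)=176, p(16)=231, p(17)=297, p(18)=385, p(19)=490, p(20)=627, p(21)=792, p(22)=1002, p(23)=1255, p(24)=1575, p(25)=1958, p(26)=2436, p(27)=3010, p(28)=3718, p(29)=4565, p(30)=5604, p(31)=6842, p(32)=8349, p(33)=10143, p(34)=12310, p(35)=14883, p(36)=17977, p(37)=21637, p(38)=26015, p(39)=31185, p(40)=37338, p(41)=44583, p(42)=53174, p(43)=63261, p(44)=75175, p(45)=89134, p(46)=105558, p(47)=124754, p(48)=147273, p(49)=173525, p(50)=204226, p(51)=239943, p(52)=281589, p(53)=329931, p(54)=386155, p(55)=451276, p(56)=526823, p(57)=614154, p(58)=715220, p(59)=831820, p(60)=966467, p(61)=1121505, p(62)=1300156, p(63)=1505499, p(64)=1741630, p(65)=2012558, p(66)=2323520, p(67)=2679689, p(68)=3087735, p(69)=3554345, p(70)=4087968, p(71)=4697205, p(72)=5392783, p(73)=6185689, p(74)=7089500, p(75)=8118264, p(76)=9289091, p(77)=10619863, p(78)=12132164, p(79)=13848650, p(80)=15796476, p(81)=18004327, p(82)=20506255, p(83)=23338469, p(84)=26543660, p(85)=30167357, p(86)=34262962, p(87)=38887673, p(88)=44108109, p(89)=49995925, p(90)=56634173, p(91)=64112359, p(92)=72533807, p(93)=82010177, p(94)=92669720, p(95)=104651419, p(96)=118114304, p(97)=133230930, p(98)=150198136, p(99)=169229875, p(100)=190569292, p(101)=214481126, p(102)=241265379, p(103)=271248950, p(104)=304801365, p(105)=342325709, p(106)=384276336, p(107)=431149389, p(108)=483502844, p(109)=541946240, p(110)=607163746, p(111)=679903203, p(112)=761002156, p(113)=851376628, p(114)=952050665, p(115)=1064144451, p(116)=1188908248, p(117)=1327710076, p(118)=1482074143, p(119)=1653668665, p(120)=1844349560, p(121)=2056148051, p(122)=2291320912, p(123)=2552338241, p(124)=2841940500, p(125)=3163127352, p(126)=3519222692, p(127)=3913864295, p(128)=4351078600, p(129)=4835271870, p(130)=5371315400, p(131)=5964539504, p(132)=6620830889, p(133)=7346629512, p(134)=8149040695, p(135)=9035836076, p(136)=10015581680, p(137)=11097645016, p(138)=12292341831, p(139)=13610949895, p(140)=15065878135, p(141)=16670689208, p(142)=18440293320, p(143)=20390982757, p(144)=22540654445, p(145)=24908858009, p(146)=27517052599, p(147)=30388671978, p(148)=33549419497, p(149)=37027355200, p(150)=40853235313, p(151)=45060624582, p(152)=49686288421, p(153)=54770336324, p(154)=60356673280, p(155)=66493182097, p(156)=73232243759, p(157)=80630964769, p(158)=88751778802, p(159)=97662728555, p(160)=107438159466, p(161)=118159068427, p(162)=129913904637, p(163)=142798995930, p(164)=156919475295, p(165)=172389800255, p(166)=189334822579, p(167)=207890420102, p(168)=228204732751, p(169)=250438925115, p(170)=274768617130, p(171)=301384802048, p(172)=330495499613, p(173)=362326859895, p(174)=397125074750, p(175)=435157697830, p(176)=476715857290, p(177)=522115831195, p(178)=571701605655, p(179)=625846753120, p(180)=684957390936, p(181)=749474411781, p(182)=819876908323, p(183)=896684817527, p(184)=980462880430.
Final step: p(185) = p(184) + p(183) - p(180) - p(178) + p(173) + p(170) - p(163) - p(159) + p(150) + p(145) - p(134) - p(128) + p(115) + p(108) - p(93) - p(85) + p(68) + p(59) - p(40) - p(30) + p(9)
= 980462880430 + 896684817527 - 684957390936 - 571701605655 + 362326859895 + 274768617130 - 142798995930 - 97662728555 + 40853235313 + 24908858009 - 8149040695 - 4351078600 + 1064144451 + 483502844 - 82010177 - 30167357 + 3087735 + 831820 - 37338 - 5604 + 30
= 1071823774337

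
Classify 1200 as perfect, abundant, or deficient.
abundant

Proper divisors of 1200: sum = 1 + 2 + 3 + 4 + 5 + 6 + 8 + 10 + ... + 240 + 300 + 400 + 600 (29 divisors) = 2644
Since 2644 > 1200, 1200 is abundant.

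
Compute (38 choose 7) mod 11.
0

Using Lucas' theorem:
Write n=38 and k=7 in base 11:
n in base 11: [3, 5]
k in base 11: [0, 7]
C(38,7) mod 11 = ∏ C(n_i, k_i) mod 11
Digit binomials (mod 11): C(3,0) = 1; C(5,7) = 0 (k_i > n_i)
Product: 1 × 0 = 0 ≡ 0 (mod 11)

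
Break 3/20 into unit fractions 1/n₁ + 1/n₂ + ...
1/7 + 1/140

Greedy algorithm:
3/20: ceiling(20/3) = 7, use 1/7
1/140: ceiling(140/1) = 140, use 1/140
Result: 3/20 = 1/7 + 1/140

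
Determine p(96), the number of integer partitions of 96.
118114304

p(n) counts ways to write n as a sum of positive integers (order ignored).
Euler's pentagonal recurrence: p(k) = p(k-1) + p(k-2) - p(k-5) - p(k-7) + p(k-12) + p(k-15) - ... (offsets j(3j∓1)/2, signs ++--, p(0)=1, p(<0)=0).
DP table for k = 0..95: p(0)=1, p(1)=1, p(2)=2, p(3)=3, p(4)=5, p(5)=7, p(6)=11, p(7)=15, p(8)=22, p(9)=30, p(10)=42, p(11)=56, p(12)=77, p(13)=101, p(14)=135, p(15)=176, p(16)=231, p(17)=297, p(18)=385, p(19)=490, p(20)=627, p(21)=792, p(22)=1002, p(23)=1255, p(24)=1575, p(25)=1958, p(26)=2436, p(27)=3010, p(28)=3718, p(29)=4565, p(30)=5604, p(31)=6842, p(32)=8349, p(33)=10143, p(34)=12310, p(35)=14883, p(36)=17977, p(37)=21637, p(38)=26015, p(39)=31185, p(40)=37338, p(41)=44583, p(42)=53174, p(43)=63261, p(44)=75175, p(45)=89134, p(46)=105558, p(47)=124754, p(48)=147273, p(49)=173525, p(50)=204226, p(51)=239943, p(52)=281589, p(53)=329931, p(54)=386155, p(55)=451276, p(56)=526823, p(57)=614154, p(58)=715220, p(59)=831820, p(60)=966467, p(61)=1121505, p(62)=1300156, p(63)=1505499, p(64)=1741630, p(65)=2012558, p(66)=2323520, p(67)=2679689, p(68)=3087735, p(69)=3554345, p(70)=4087968, p(71)=4697205, p(72)=5392783, p(73)=6185689, p(74)=7089500, p(75)=8118264, p(76)=9289091, p(77)=10619863, p(78)=12132164, p(79)=13848650, p(80)=15796476, p(81)=18004327, p(82)=20506255, p(83)=23338469, p(84)=26543660, p(85)=30167357, p(86)=34262962, p(87)=38887673, p(88)=44108109, p(89)=49995925, p(90)=56634173, p(91)=64112359, p(92)=72533807, p(93)=82010177, p(94)=92669720, p(95)=104651419.
Final step: p(96) = p(95) + p(94) - p(91) - p(89) + p(84) + p(81) - p(74) - p(70) + p(61) + p(56) - p(45) - p(39) + p(26) + p(19) - p(4)
= 104651419 + 92669720 - 64112359 - 49995925 + 26543660 + 18004327 - 7089500 - 4087968 + 1121505 + 526823 - 89134 - 31185 + 2436 + 490 - 5
= 118114304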